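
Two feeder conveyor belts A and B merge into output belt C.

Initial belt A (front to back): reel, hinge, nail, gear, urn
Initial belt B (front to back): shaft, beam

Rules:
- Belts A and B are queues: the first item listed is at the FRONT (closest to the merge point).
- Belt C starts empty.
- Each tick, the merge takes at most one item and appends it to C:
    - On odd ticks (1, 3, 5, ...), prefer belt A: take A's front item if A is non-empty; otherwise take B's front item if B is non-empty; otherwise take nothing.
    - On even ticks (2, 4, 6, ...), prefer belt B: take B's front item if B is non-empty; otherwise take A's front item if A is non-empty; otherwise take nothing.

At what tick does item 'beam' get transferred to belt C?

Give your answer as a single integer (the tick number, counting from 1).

Tick 1: prefer A, take reel from A; A=[hinge,nail,gear,urn] B=[shaft,beam] C=[reel]
Tick 2: prefer B, take shaft from B; A=[hinge,nail,gear,urn] B=[beam] C=[reel,shaft]
Tick 3: prefer A, take hinge from A; A=[nail,gear,urn] B=[beam] C=[reel,shaft,hinge]
Tick 4: prefer B, take beam from B; A=[nail,gear,urn] B=[-] C=[reel,shaft,hinge,beam]

Answer: 4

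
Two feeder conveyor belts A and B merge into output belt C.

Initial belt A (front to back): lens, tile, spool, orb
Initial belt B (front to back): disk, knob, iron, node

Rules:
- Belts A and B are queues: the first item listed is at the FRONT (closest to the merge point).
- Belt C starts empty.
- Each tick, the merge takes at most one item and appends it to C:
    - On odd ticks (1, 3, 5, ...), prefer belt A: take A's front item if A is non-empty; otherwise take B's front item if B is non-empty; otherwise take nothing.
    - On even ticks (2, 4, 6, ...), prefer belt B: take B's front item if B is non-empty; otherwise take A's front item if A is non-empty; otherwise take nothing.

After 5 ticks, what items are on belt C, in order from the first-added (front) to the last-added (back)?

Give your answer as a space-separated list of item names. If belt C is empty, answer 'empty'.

Answer: lens disk tile knob spool

Derivation:
Tick 1: prefer A, take lens from A; A=[tile,spool,orb] B=[disk,knob,iron,node] C=[lens]
Tick 2: prefer B, take disk from B; A=[tile,spool,orb] B=[knob,iron,node] C=[lens,disk]
Tick 3: prefer A, take tile from A; A=[spool,orb] B=[knob,iron,node] C=[lens,disk,tile]
Tick 4: prefer B, take knob from B; A=[spool,orb] B=[iron,node] C=[lens,disk,tile,knob]
Tick 5: prefer A, take spool from A; A=[orb] B=[iron,node] C=[lens,disk,tile,knob,spool]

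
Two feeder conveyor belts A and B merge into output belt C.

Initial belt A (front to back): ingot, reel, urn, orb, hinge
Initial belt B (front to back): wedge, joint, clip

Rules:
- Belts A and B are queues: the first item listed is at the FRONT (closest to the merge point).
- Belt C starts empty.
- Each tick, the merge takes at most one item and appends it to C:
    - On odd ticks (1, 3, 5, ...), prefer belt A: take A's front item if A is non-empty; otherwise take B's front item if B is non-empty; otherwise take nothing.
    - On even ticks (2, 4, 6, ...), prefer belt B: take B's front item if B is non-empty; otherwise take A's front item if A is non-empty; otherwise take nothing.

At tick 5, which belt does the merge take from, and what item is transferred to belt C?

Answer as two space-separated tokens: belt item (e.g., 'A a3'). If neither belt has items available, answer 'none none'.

Answer: A urn

Derivation:
Tick 1: prefer A, take ingot from A; A=[reel,urn,orb,hinge] B=[wedge,joint,clip] C=[ingot]
Tick 2: prefer B, take wedge from B; A=[reel,urn,orb,hinge] B=[joint,clip] C=[ingot,wedge]
Tick 3: prefer A, take reel from A; A=[urn,orb,hinge] B=[joint,clip] C=[ingot,wedge,reel]
Tick 4: prefer B, take joint from B; A=[urn,orb,hinge] B=[clip] C=[ingot,wedge,reel,joint]
Tick 5: prefer A, take urn from A; A=[orb,hinge] B=[clip] C=[ingot,wedge,reel,joint,urn]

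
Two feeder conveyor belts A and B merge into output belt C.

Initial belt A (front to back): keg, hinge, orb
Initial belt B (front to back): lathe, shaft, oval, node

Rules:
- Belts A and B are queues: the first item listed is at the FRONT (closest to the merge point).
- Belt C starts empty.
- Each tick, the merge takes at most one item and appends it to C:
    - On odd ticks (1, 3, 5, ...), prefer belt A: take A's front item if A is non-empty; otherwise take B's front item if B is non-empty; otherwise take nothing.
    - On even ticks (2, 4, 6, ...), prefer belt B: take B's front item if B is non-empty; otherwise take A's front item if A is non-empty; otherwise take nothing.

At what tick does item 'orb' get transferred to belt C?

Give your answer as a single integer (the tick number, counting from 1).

Tick 1: prefer A, take keg from A; A=[hinge,orb] B=[lathe,shaft,oval,node] C=[keg]
Tick 2: prefer B, take lathe from B; A=[hinge,orb] B=[shaft,oval,node] C=[keg,lathe]
Tick 3: prefer A, take hinge from A; A=[orb] B=[shaft,oval,node] C=[keg,lathe,hinge]
Tick 4: prefer B, take shaft from B; A=[orb] B=[oval,node] C=[keg,lathe,hinge,shaft]
Tick 5: prefer A, take orb from A; A=[-] B=[oval,node] C=[keg,lathe,hinge,shaft,orb]

Answer: 5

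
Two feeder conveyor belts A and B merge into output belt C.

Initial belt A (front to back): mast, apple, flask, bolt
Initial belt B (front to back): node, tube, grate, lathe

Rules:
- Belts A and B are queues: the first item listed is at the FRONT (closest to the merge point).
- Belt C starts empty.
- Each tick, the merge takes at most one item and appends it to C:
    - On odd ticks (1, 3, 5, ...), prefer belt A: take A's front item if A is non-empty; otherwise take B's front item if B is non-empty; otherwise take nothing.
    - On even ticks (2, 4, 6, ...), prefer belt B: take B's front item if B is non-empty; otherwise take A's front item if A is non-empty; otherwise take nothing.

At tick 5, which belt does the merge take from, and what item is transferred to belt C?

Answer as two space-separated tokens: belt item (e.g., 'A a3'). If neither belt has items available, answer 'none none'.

Answer: A flask

Derivation:
Tick 1: prefer A, take mast from A; A=[apple,flask,bolt] B=[node,tube,grate,lathe] C=[mast]
Tick 2: prefer B, take node from B; A=[apple,flask,bolt] B=[tube,grate,lathe] C=[mast,node]
Tick 3: prefer A, take apple from A; A=[flask,bolt] B=[tube,grate,lathe] C=[mast,node,apple]
Tick 4: prefer B, take tube from B; A=[flask,bolt] B=[grate,lathe] C=[mast,node,apple,tube]
Tick 5: prefer A, take flask from A; A=[bolt] B=[grate,lathe] C=[mast,node,apple,tube,flask]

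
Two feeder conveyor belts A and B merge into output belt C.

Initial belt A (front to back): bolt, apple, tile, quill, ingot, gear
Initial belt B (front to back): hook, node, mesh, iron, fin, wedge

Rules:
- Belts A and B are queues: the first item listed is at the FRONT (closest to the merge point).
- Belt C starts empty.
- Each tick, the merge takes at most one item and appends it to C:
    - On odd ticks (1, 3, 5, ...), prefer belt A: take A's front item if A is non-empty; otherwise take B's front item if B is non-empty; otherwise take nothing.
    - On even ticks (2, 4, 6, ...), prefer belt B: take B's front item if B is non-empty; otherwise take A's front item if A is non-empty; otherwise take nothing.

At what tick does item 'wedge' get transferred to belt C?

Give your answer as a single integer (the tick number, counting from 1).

Tick 1: prefer A, take bolt from A; A=[apple,tile,quill,ingot,gear] B=[hook,node,mesh,iron,fin,wedge] C=[bolt]
Tick 2: prefer B, take hook from B; A=[apple,tile,quill,ingot,gear] B=[node,mesh,iron,fin,wedge] C=[bolt,hook]
Tick 3: prefer A, take apple from A; A=[tile,quill,ingot,gear] B=[node,mesh,iron,fin,wedge] C=[bolt,hook,apple]
Tick 4: prefer B, take node from B; A=[tile,quill,ingot,gear] B=[mesh,iron,fin,wedge] C=[bolt,hook,apple,node]
Tick 5: prefer A, take tile from A; A=[quill,ingot,gear] B=[mesh,iron,fin,wedge] C=[bolt,hook,apple,node,tile]
Tick 6: prefer B, take mesh from B; A=[quill,ingot,gear] B=[iron,fin,wedge] C=[bolt,hook,apple,node,tile,mesh]
Tick 7: prefer A, take quill from A; A=[ingot,gear] B=[iron,fin,wedge] C=[bolt,hook,apple,node,tile,mesh,quill]
Tick 8: prefer B, take iron from B; A=[ingot,gear] B=[fin,wedge] C=[bolt,hook,apple,node,tile,mesh,quill,iron]
Tick 9: prefer A, take ingot from A; A=[gear] B=[fin,wedge] C=[bolt,hook,apple,node,tile,mesh,quill,iron,ingot]
Tick 10: prefer B, take fin from B; A=[gear] B=[wedge] C=[bolt,hook,apple,node,tile,mesh,quill,iron,ingot,fin]
Tick 11: prefer A, take gear from A; A=[-] B=[wedge] C=[bolt,hook,apple,node,tile,mesh,quill,iron,ingot,fin,gear]
Tick 12: prefer B, take wedge from B; A=[-] B=[-] C=[bolt,hook,apple,node,tile,mesh,quill,iron,ingot,fin,gear,wedge]

Answer: 12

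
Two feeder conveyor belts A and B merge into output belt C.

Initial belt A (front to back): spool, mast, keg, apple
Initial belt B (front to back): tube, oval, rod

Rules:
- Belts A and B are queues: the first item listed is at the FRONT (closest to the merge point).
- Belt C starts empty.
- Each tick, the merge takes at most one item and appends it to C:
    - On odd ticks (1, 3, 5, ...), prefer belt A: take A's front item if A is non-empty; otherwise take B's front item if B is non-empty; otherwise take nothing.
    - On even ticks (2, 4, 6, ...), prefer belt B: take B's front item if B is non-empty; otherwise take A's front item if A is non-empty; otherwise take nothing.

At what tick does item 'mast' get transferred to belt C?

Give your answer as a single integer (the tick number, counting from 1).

Answer: 3

Derivation:
Tick 1: prefer A, take spool from A; A=[mast,keg,apple] B=[tube,oval,rod] C=[spool]
Tick 2: prefer B, take tube from B; A=[mast,keg,apple] B=[oval,rod] C=[spool,tube]
Tick 3: prefer A, take mast from A; A=[keg,apple] B=[oval,rod] C=[spool,tube,mast]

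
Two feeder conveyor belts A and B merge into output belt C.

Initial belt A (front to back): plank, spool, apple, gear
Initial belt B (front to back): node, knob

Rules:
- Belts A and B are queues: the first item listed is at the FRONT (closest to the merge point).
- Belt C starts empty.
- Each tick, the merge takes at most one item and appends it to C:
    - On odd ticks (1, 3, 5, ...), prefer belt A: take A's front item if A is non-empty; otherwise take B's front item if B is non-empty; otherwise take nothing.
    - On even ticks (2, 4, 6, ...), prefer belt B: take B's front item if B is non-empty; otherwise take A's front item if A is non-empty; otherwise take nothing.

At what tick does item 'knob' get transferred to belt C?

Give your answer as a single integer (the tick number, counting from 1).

Tick 1: prefer A, take plank from A; A=[spool,apple,gear] B=[node,knob] C=[plank]
Tick 2: prefer B, take node from B; A=[spool,apple,gear] B=[knob] C=[plank,node]
Tick 3: prefer A, take spool from A; A=[apple,gear] B=[knob] C=[plank,node,spool]
Tick 4: prefer B, take knob from B; A=[apple,gear] B=[-] C=[plank,node,spool,knob]

Answer: 4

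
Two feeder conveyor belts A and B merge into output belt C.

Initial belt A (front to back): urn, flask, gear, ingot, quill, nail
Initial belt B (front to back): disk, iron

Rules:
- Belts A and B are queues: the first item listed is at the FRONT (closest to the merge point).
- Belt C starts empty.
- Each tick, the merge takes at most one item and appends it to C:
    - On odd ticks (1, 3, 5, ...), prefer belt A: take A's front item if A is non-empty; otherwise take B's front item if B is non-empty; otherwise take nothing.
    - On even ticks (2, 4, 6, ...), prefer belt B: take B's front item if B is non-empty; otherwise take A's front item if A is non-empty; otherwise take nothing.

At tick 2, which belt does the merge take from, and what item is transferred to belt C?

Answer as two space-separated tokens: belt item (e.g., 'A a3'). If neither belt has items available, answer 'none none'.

Tick 1: prefer A, take urn from A; A=[flask,gear,ingot,quill,nail] B=[disk,iron] C=[urn]
Tick 2: prefer B, take disk from B; A=[flask,gear,ingot,quill,nail] B=[iron] C=[urn,disk]

Answer: B disk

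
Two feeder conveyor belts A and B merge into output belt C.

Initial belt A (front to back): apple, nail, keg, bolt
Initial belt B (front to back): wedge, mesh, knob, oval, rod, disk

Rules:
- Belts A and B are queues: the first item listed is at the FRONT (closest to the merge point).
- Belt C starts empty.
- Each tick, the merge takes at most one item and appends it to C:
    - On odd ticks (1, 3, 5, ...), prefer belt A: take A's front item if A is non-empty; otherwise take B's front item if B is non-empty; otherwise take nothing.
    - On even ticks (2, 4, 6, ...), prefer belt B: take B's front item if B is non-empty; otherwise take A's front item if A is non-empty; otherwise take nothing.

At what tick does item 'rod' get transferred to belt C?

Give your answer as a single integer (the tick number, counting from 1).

Tick 1: prefer A, take apple from A; A=[nail,keg,bolt] B=[wedge,mesh,knob,oval,rod,disk] C=[apple]
Tick 2: prefer B, take wedge from B; A=[nail,keg,bolt] B=[mesh,knob,oval,rod,disk] C=[apple,wedge]
Tick 3: prefer A, take nail from A; A=[keg,bolt] B=[mesh,knob,oval,rod,disk] C=[apple,wedge,nail]
Tick 4: prefer B, take mesh from B; A=[keg,bolt] B=[knob,oval,rod,disk] C=[apple,wedge,nail,mesh]
Tick 5: prefer A, take keg from A; A=[bolt] B=[knob,oval,rod,disk] C=[apple,wedge,nail,mesh,keg]
Tick 6: prefer B, take knob from B; A=[bolt] B=[oval,rod,disk] C=[apple,wedge,nail,mesh,keg,knob]
Tick 7: prefer A, take bolt from A; A=[-] B=[oval,rod,disk] C=[apple,wedge,nail,mesh,keg,knob,bolt]
Tick 8: prefer B, take oval from B; A=[-] B=[rod,disk] C=[apple,wedge,nail,mesh,keg,knob,bolt,oval]
Tick 9: prefer A, take rod from B; A=[-] B=[disk] C=[apple,wedge,nail,mesh,keg,knob,bolt,oval,rod]

Answer: 9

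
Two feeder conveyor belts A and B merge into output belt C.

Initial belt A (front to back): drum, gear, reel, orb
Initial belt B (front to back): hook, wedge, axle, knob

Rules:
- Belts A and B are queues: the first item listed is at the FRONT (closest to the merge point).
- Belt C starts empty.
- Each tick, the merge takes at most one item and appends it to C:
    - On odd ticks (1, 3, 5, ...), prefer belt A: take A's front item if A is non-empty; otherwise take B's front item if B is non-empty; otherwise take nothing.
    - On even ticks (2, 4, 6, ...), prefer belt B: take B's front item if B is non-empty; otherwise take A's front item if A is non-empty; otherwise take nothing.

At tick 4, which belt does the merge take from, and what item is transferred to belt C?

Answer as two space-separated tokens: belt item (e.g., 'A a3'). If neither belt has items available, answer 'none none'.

Answer: B wedge

Derivation:
Tick 1: prefer A, take drum from A; A=[gear,reel,orb] B=[hook,wedge,axle,knob] C=[drum]
Tick 2: prefer B, take hook from B; A=[gear,reel,orb] B=[wedge,axle,knob] C=[drum,hook]
Tick 3: prefer A, take gear from A; A=[reel,orb] B=[wedge,axle,knob] C=[drum,hook,gear]
Tick 4: prefer B, take wedge from B; A=[reel,orb] B=[axle,knob] C=[drum,hook,gear,wedge]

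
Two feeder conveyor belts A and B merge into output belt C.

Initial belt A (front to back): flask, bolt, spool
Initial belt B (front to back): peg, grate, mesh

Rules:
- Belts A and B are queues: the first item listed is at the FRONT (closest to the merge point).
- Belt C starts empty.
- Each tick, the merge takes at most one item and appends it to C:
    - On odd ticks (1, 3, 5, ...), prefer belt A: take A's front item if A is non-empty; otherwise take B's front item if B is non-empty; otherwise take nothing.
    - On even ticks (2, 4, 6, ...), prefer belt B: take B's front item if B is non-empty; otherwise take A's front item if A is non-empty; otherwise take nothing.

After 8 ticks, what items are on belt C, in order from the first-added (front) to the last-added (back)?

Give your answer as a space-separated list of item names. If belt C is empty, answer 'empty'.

Tick 1: prefer A, take flask from A; A=[bolt,spool] B=[peg,grate,mesh] C=[flask]
Tick 2: prefer B, take peg from B; A=[bolt,spool] B=[grate,mesh] C=[flask,peg]
Tick 3: prefer A, take bolt from A; A=[spool] B=[grate,mesh] C=[flask,peg,bolt]
Tick 4: prefer B, take grate from B; A=[spool] B=[mesh] C=[flask,peg,bolt,grate]
Tick 5: prefer A, take spool from A; A=[-] B=[mesh] C=[flask,peg,bolt,grate,spool]
Tick 6: prefer B, take mesh from B; A=[-] B=[-] C=[flask,peg,bolt,grate,spool,mesh]
Tick 7: prefer A, both empty, nothing taken; A=[-] B=[-] C=[flask,peg,bolt,grate,spool,mesh]
Tick 8: prefer B, both empty, nothing taken; A=[-] B=[-] C=[flask,peg,bolt,grate,spool,mesh]

Answer: flask peg bolt grate spool mesh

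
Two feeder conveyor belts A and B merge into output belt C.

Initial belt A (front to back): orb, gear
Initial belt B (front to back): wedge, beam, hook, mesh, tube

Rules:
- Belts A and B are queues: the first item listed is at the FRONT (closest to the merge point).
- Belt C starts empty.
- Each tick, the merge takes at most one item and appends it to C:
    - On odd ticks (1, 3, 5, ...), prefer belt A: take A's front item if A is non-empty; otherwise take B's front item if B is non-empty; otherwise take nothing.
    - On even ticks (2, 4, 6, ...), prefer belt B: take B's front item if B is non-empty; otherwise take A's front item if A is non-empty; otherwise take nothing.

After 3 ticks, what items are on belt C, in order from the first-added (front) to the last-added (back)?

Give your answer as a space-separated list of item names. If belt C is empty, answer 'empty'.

Tick 1: prefer A, take orb from A; A=[gear] B=[wedge,beam,hook,mesh,tube] C=[orb]
Tick 2: prefer B, take wedge from B; A=[gear] B=[beam,hook,mesh,tube] C=[orb,wedge]
Tick 3: prefer A, take gear from A; A=[-] B=[beam,hook,mesh,tube] C=[orb,wedge,gear]

Answer: orb wedge gear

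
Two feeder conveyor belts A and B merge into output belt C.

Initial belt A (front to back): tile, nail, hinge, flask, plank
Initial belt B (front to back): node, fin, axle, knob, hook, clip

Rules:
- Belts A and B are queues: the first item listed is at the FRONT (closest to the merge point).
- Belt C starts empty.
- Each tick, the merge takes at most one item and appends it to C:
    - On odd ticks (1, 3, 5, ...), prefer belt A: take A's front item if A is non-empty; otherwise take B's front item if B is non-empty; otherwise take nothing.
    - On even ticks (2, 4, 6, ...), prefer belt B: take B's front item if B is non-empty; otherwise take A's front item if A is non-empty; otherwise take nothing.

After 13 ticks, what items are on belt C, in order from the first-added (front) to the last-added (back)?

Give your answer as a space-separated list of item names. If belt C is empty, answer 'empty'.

Tick 1: prefer A, take tile from A; A=[nail,hinge,flask,plank] B=[node,fin,axle,knob,hook,clip] C=[tile]
Tick 2: prefer B, take node from B; A=[nail,hinge,flask,plank] B=[fin,axle,knob,hook,clip] C=[tile,node]
Tick 3: prefer A, take nail from A; A=[hinge,flask,plank] B=[fin,axle,knob,hook,clip] C=[tile,node,nail]
Tick 4: prefer B, take fin from B; A=[hinge,flask,plank] B=[axle,knob,hook,clip] C=[tile,node,nail,fin]
Tick 5: prefer A, take hinge from A; A=[flask,plank] B=[axle,knob,hook,clip] C=[tile,node,nail,fin,hinge]
Tick 6: prefer B, take axle from B; A=[flask,plank] B=[knob,hook,clip] C=[tile,node,nail,fin,hinge,axle]
Tick 7: prefer A, take flask from A; A=[plank] B=[knob,hook,clip] C=[tile,node,nail,fin,hinge,axle,flask]
Tick 8: prefer B, take knob from B; A=[plank] B=[hook,clip] C=[tile,node,nail,fin,hinge,axle,flask,knob]
Tick 9: prefer A, take plank from A; A=[-] B=[hook,clip] C=[tile,node,nail,fin,hinge,axle,flask,knob,plank]
Tick 10: prefer B, take hook from B; A=[-] B=[clip] C=[tile,node,nail,fin,hinge,axle,flask,knob,plank,hook]
Tick 11: prefer A, take clip from B; A=[-] B=[-] C=[tile,node,nail,fin,hinge,axle,flask,knob,plank,hook,clip]
Tick 12: prefer B, both empty, nothing taken; A=[-] B=[-] C=[tile,node,nail,fin,hinge,axle,flask,knob,plank,hook,clip]
Tick 13: prefer A, both empty, nothing taken; A=[-] B=[-] C=[tile,node,nail,fin,hinge,axle,flask,knob,plank,hook,clip]

Answer: tile node nail fin hinge axle flask knob plank hook clip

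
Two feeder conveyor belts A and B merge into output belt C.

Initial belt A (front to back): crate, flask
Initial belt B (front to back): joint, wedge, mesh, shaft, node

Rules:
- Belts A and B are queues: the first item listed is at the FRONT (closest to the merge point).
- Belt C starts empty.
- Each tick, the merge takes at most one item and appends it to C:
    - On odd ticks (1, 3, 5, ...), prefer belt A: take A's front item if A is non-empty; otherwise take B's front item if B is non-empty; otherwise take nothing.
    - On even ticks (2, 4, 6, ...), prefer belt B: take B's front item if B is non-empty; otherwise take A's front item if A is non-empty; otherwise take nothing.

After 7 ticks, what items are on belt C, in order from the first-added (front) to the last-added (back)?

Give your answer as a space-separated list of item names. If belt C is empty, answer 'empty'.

Tick 1: prefer A, take crate from A; A=[flask] B=[joint,wedge,mesh,shaft,node] C=[crate]
Tick 2: prefer B, take joint from B; A=[flask] B=[wedge,mesh,shaft,node] C=[crate,joint]
Tick 3: prefer A, take flask from A; A=[-] B=[wedge,mesh,shaft,node] C=[crate,joint,flask]
Tick 4: prefer B, take wedge from B; A=[-] B=[mesh,shaft,node] C=[crate,joint,flask,wedge]
Tick 5: prefer A, take mesh from B; A=[-] B=[shaft,node] C=[crate,joint,flask,wedge,mesh]
Tick 6: prefer B, take shaft from B; A=[-] B=[node] C=[crate,joint,flask,wedge,mesh,shaft]
Tick 7: prefer A, take node from B; A=[-] B=[-] C=[crate,joint,flask,wedge,mesh,shaft,node]

Answer: crate joint flask wedge mesh shaft node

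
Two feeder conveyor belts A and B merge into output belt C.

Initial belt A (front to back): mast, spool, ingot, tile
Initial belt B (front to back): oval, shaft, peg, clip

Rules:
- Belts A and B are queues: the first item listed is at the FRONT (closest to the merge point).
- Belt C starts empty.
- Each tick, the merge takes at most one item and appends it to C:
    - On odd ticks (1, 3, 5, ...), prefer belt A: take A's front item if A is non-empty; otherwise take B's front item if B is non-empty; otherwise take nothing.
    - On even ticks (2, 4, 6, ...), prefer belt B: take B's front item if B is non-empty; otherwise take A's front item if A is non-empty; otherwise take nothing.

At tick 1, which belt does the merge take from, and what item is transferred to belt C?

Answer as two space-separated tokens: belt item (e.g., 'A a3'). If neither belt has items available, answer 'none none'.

Answer: A mast

Derivation:
Tick 1: prefer A, take mast from A; A=[spool,ingot,tile] B=[oval,shaft,peg,clip] C=[mast]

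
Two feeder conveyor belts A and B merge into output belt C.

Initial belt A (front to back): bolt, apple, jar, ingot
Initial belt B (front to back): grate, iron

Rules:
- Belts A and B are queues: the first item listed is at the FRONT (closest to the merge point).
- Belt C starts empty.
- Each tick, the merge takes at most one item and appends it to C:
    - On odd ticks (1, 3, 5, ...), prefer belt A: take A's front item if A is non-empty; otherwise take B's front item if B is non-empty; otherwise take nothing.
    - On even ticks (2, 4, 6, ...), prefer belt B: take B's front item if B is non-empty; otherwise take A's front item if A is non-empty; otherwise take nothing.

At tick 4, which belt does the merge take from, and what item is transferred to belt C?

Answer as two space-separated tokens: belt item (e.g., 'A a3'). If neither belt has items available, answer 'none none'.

Answer: B iron

Derivation:
Tick 1: prefer A, take bolt from A; A=[apple,jar,ingot] B=[grate,iron] C=[bolt]
Tick 2: prefer B, take grate from B; A=[apple,jar,ingot] B=[iron] C=[bolt,grate]
Tick 3: prefer A, take apple from A; A=[jar,ingot] B=[iron] C=[bolt,grate,apple]
Tick 4: prefer B, take iron from B; A=[jar,ingot] B=[-] C=[bolt,grate,apple,iron]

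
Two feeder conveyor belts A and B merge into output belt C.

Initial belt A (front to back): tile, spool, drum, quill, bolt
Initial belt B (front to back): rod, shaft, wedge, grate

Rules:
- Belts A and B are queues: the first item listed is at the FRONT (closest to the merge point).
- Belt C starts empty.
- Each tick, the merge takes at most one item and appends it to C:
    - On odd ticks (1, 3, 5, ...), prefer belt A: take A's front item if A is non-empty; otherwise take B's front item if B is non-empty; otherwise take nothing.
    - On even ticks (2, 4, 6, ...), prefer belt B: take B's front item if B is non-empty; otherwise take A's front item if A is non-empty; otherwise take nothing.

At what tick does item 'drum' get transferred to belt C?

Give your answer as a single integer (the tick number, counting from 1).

Tick 1: prefer A, take tile from A; A=[spool,drum,quill,bolt] B=[rod,shaft,wedge,grate] C=[tile]
Tick 2: prefer B, take rod from B; A=[spool,drum,quill,bolt] B=[shaft,wedge,grate] C=[tile,rod]
Tick 3: prefer A, take spool from A; A=[drum,quill,bolt] B=[shaft,wedge,grate] C=[tile,rod,spool]
Tick 4: prefer B, take shaft from B; A=[drum,quill,bolt] B=[wedge,grate] C=[tile,rod,spool,shaft]
Tick 5: prefer A, take drum from A; A=[quill,bolt] B=[wedge,grate] C=[tile,rod,spool,shaft,drum]

Answer: 5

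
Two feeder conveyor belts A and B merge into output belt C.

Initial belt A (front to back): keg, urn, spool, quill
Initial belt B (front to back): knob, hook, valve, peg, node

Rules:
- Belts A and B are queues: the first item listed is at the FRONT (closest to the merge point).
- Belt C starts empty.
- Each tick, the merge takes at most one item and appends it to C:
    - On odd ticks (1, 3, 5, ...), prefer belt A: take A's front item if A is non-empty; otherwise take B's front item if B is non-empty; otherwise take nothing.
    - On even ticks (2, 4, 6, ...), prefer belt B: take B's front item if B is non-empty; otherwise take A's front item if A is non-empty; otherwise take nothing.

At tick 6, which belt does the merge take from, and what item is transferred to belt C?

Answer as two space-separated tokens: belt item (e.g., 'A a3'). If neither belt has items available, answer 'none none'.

Tick 1: prefer A, take keg from A; A=[urn,spool,quill] B=[knob,hook,valve,peg,node] C=[keg]
Tick 2: prefer B, take knob from B; A=[urn,spool,quill] B=[hook,valve,peg,node] C=[keg,knob]
Tick 3: prefer A, take urn from A; A=[spool,quill] B=[hook,valve,peg,node] C=[keg,knob,urn]
Tick 4: prefer B, take hook from B; A=[spool,quill] B=[valve,peg,node] C=[keg,knob,urn,hook]
Tick 5: prefer A, take spool from A; A=[quill] B=[valve,peg,node] C=[keg,knob,urn,hook,spool]
Tick 6: prefer B, take valve from B; A=[quill] B=[peg,node] C=[keg,knob,urn,hook,spool,valve]

Answer: B valve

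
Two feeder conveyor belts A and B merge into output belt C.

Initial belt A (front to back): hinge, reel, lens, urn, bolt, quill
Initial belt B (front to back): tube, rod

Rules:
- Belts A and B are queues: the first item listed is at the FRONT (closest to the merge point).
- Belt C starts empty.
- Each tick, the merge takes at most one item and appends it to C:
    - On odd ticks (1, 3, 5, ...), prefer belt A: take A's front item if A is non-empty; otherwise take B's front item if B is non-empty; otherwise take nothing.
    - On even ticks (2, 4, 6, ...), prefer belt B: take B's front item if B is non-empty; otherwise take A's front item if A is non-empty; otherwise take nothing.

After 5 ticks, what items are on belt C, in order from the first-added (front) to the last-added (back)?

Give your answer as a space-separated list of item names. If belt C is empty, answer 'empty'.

Tick 1: prefer A, take hinge from A; A=[reel,lens,urn,bolt,quill] B=[tube,rod] C=[hinge]
Tick 2: prefer B, take tube from B; A=[reel,lens,urn,bolt,quill] B=[rod] C=[hinge,tube]
Tick 3: prefer A, take reel from A; A=[lens,urn,bolt,quill] B=[rod] C=[hinge,tube,reel]
Tick 4: prefer B, take rod from B; A=[lens,urn,bolt,quill] B=[-] C=[hinge,tube,reel,rod]
Tick 5: prefer A, take lens from A; A=[urn,bolt,quill] B=[-] C=[hinge,tube,reel,rod,lens]

Answer: hinge tube reel rod lens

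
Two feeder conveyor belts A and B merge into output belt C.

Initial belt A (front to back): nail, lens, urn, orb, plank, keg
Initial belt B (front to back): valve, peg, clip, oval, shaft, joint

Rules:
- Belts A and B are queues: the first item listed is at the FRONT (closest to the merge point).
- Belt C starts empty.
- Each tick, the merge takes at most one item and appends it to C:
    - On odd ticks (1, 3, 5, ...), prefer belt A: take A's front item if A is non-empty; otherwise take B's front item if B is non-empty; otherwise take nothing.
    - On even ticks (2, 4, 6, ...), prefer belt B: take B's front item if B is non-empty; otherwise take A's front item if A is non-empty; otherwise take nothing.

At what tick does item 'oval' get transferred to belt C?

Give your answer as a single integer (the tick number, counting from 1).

Answer: 8

Derivation:
Tick 1: prefer A, take nail from A; A=[lens,urn,orb,plank,keg] B=[valve,peg,clip,oval,shaft,joint] C=[nail]
Tick 2: prefer B, take valve from B; A=[lens,urn,orb,plank,keg] B=[peg,clip,oval,shaft,joint] C=[nail,valve]
Tick 3: prefer A, take lens from A; A=[urn,orb,plank,keg] B=[peg,clip,oval,shaft,joint] C=[nail,valve,lens]
Tick 4: prefer B, take peg from B; A=[urn,orb,plank,keg] B=[clip,oval,shaft,joint] C=[nail,valve,lens,peg]
Tick 5: prefer A, take urn from A; A=[orb,plank,keg] B=[clip,oval,shaft,joint] C=[nail,valve,lens,peg,urn]
Tick 6: prefer B, take clip from B; A=[orb,plank,keg] B=[oval,shaft,joint] C=[nail,valve,lens,peg,urn,clip]
Tick 7: prefer A, take orb from A; A=[plank,keg] B=[oval,shaft,joint] C=[nail,valve,lens,peg,urn,clip,orb]
Tick 8: prefer B, take oval from B; A=[plank,keg] B=[shaft,joint] C=[nail,valve,lens,peg,urn,clip,orb,oval]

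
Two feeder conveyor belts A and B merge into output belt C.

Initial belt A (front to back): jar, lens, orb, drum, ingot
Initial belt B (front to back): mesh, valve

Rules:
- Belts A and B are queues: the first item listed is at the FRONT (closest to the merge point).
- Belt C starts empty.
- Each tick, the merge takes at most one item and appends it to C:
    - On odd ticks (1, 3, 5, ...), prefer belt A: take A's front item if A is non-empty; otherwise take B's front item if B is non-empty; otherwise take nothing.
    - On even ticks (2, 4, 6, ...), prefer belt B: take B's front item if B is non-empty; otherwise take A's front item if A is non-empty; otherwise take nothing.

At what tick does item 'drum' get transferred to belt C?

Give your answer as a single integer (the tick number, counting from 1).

Tick 1: prefer A, take jar from A; A=[lens,orb,drum,ingot] B=[mesh,valve] C=[jar]
Tick 2: prefer B, take mesh from B; A=[lens,orb,drum,ingot] B=[valve] C=[jar,mesh]
Tick 3: prefer A, take lens from A; A=[orb,drum,ingot] B=[valve] C=[jar,mesh,lens]
Tick 4: prefer B, take valve from B; A=[orb,drum,ingot] B=[-] C=[jar,mesh,lens,valve]
Tick 5: prefer A, take orb from A; A=[drum,ingot] B=[-] C=[jar,mesh,lens,valve,orb]
Tick 6: prefer B, take drum from A; A=[ingot] B=[-] C=[jar,mesh,lens,valve,orb,drum]

Answer: 6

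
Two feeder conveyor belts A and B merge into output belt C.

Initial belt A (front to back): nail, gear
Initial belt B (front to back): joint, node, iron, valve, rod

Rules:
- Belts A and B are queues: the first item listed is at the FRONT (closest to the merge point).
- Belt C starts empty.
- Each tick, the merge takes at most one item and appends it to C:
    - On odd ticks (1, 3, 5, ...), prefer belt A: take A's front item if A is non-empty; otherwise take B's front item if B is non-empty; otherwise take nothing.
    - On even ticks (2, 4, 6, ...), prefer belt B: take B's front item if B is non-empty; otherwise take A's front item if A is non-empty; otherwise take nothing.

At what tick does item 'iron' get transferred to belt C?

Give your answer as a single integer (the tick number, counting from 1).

Tick 1: prefer A, take nail from A; A=[gear] B=[joint,node,iron,valve,rod] C=[nail]
Tick 2: prefer B, take joint from B; A=[gear] B=[node,iron,valve,rod] C=[nail,joint]
Tick 3: prefer A, take gear from A; A=[-] B=[node,iron,valve,rod] C=[nail,joint,gear]
Tick 4: prefer B, take node from B; A=[-] B=[iron,valve,rod] C=[nail,joint,gear,node]
Tick 5: prefer A, take iron from B; A=[-] B=[valve,rod] C=[nail,joint,gear,node,iron]

Answer: 5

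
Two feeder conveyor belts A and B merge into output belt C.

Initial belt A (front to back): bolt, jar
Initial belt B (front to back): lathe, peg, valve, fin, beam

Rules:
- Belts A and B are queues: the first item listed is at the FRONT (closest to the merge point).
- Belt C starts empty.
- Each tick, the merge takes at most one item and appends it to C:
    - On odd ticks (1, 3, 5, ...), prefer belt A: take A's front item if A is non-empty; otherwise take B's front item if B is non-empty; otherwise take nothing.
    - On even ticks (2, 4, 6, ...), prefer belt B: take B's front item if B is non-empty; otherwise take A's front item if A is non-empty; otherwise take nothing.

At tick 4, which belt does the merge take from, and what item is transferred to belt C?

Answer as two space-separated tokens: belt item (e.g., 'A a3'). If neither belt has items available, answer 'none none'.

Tick 1: prefer A, take bolt from A; A=[jar] B=[lathe,peg,valve,fin,beam] C=[bolt]
Tick 2: prefer B, take lathe from B; A=[jar] B=[peg,valve,fin,beam] C=[bolt,lathe]
Tick 3: prefer A, take jar from A; A=[-] B=[peg,valve,fin,beam] C=[bolt,lathe,jar]
Tick 4: prefer B, take peg from B; A=[-] B=[valve,fin,beam] C=[bolt,lathe,jar,peg]

Answer: B peg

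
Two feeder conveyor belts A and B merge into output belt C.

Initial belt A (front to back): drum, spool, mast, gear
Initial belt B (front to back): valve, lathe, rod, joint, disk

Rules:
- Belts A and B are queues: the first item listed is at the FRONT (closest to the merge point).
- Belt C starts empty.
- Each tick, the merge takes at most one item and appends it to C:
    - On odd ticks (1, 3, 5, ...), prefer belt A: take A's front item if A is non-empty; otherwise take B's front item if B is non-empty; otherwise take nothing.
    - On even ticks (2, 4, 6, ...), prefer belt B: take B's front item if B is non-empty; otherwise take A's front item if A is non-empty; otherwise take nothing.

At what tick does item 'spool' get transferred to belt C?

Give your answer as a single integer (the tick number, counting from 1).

Answer: 3

Derivation:
Tick 1: prefer A, take drum from A; A=[spool,mast,gear] B=[valve,lathe,rod,joint,disk] C=[drum]
Tick 2: prefer B, take valve from B; A=[spool,mast,gear] B=[lathe,rod,joint,disk] C=[drum,valve]
Tick 3: prefer A, take spool from A; A=[mast,gear] B=[lathe,rod,joint,disk] C=[drum,valve,spool]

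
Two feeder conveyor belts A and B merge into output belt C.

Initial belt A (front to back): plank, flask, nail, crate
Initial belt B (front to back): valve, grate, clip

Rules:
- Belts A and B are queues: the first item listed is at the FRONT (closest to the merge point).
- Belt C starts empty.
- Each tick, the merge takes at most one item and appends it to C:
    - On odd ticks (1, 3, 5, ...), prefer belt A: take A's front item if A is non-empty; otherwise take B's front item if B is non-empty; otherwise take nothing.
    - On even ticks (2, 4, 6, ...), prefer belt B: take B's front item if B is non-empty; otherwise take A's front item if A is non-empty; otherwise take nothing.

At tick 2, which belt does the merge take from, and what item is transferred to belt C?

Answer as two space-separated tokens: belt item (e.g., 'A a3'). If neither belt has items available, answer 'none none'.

Answer: B valve

Derivation:
Tick 1: prefer A, take plank from A; A=[flask,nail,crate] B=[valve,grate,clip] C=[plank]
Tick 2: prefer B, take valve from B; A=[flask,nail,crate] B=[grate,clip] C=[plank,valve]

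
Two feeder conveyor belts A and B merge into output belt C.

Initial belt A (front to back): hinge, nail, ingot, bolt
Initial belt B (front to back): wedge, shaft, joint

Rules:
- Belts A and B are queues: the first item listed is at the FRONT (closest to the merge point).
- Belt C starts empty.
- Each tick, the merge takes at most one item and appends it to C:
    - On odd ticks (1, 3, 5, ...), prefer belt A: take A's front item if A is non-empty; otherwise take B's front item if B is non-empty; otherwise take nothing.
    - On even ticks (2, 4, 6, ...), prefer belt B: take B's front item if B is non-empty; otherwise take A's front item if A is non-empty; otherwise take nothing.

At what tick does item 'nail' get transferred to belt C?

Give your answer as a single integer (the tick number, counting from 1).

Answer: 3

Derivation:
Tick 1: prefer A, take hinge from A; A=[nail,ingot,bolt] B=[wedge,shaft,joint] C=[hinge]
Tick 2: prefer B, take wedge from B; A=[nail,ingot,bolt] B=[shaft,joint] C=[hinge,wedge]
Tick 3: prefer A, take nail from A; A=[ingot,bolt] B=[shaft,joint] C=[hinge,wedge,nail]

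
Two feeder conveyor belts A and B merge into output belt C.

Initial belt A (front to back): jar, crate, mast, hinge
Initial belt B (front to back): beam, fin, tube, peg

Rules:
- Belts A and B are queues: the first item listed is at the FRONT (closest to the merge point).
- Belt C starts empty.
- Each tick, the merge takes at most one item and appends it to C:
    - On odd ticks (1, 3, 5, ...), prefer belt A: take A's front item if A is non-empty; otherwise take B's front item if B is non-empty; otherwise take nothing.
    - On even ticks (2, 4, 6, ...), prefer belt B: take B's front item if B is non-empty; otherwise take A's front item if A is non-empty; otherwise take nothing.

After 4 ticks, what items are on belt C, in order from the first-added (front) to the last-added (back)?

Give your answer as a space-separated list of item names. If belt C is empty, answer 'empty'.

Answer: jar beam crate fin

Derivation:
Tick 1: prefer A, take jar from A; A=[crate,mast,hinge] B=[beam,fin,tube,peg] C=[jar]
Tick 2: prefer B, take beam from B; A=[crate,mast,hinge] B=[fin,tube,peg] C=[jar,beam]
Tick 3: prefer A, take crate from A; A=[mast,hinge] B=[fin,tube,peg] C=[jar,beam,crate]
Tick 4: prefer B, take fin from B; A=[mast,hinge] B=[tube,peg] C=[jar,beam,crate,fin]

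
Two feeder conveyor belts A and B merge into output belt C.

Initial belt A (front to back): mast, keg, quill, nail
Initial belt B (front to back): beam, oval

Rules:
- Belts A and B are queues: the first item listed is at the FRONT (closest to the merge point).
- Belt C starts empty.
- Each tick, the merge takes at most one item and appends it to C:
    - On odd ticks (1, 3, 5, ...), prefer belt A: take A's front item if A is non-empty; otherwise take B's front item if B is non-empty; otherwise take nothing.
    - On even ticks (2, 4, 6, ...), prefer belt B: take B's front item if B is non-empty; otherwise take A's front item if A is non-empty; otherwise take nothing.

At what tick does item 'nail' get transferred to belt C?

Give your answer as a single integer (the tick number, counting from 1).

Answer: 6

Derivation:
Tick 1: prefer A, take mast from A; A=[keg,quill,nail] B=[beam,oval] C=[mast]
Tick 2: prefer B, take beam from B; A=[keg,quill,nail] B=[oval] C=[mast,beam]
Tick 3: prefer A, take keg from A; A=[quill,nail] B=[oval] C=[mast,beam,keg]
Tick 4: prefer B, take oval from B; A=[quill,nail] B=[-] C=[mast,beam,keg,oval]
Tick 5: prefer A, take quill from A; A=[nail] B=[-] C=[mast,beam,keg,oval,quill]
Tick 6: prefer B, take nail from A; A=[-] B=[-] C=[mast,beam,keg,oval,quill,nail]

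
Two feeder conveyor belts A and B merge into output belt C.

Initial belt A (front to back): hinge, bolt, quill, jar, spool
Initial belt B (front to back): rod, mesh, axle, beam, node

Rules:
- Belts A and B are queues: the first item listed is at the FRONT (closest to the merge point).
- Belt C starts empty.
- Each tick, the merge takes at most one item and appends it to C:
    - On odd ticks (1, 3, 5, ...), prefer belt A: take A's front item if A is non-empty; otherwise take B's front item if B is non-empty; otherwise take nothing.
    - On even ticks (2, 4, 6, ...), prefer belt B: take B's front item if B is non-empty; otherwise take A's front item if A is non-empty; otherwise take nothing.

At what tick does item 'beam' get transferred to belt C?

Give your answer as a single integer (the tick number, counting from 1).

Answer: 8

Derivation:
Tick 1: prefer A, take hinge from A; A=[bolt,quill,jar,spool] B=[rod,mesh,axle,beam,node] C=[hinge]
Tick 2: prefer B, take rod from B; A=[bolt,quill,jar,spool] B=[mesh,axle,beam,node] C=[hinge,rod]
Tick 3: prefer A, take bolt from A; A=[quill,jar,spool] B=[mesh,axle,beam,node] C=[hinge,rod,bolt]
Tick 4: prefer B, take mesh from B; A=[quill,jar,spool] B=[axle,beam,node] C=[hinge,rod,bolt,mesh]
Tick 5: prefer A, take quill from A; A=[jar,spool] B=[axle,beam,node] C=[hinge,rod,bolt,mesh,quill]
Tick 6: prefer B, take axle from B; A=[jar,spool] B=[beam,node] C=[hinge,rod,bolt,mesh,quill,axle]
Tick 7: prefer A, take jar from A; A=[spool] B=[beam,node] C=[hinge,rod,bolt,mesh,quill,axle,jar]
Tick 8: prefer B, take beam from B; A=[spool] B=[node] C=[hinge,rod,bolt,mesh,quill,axle,jar,beam]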